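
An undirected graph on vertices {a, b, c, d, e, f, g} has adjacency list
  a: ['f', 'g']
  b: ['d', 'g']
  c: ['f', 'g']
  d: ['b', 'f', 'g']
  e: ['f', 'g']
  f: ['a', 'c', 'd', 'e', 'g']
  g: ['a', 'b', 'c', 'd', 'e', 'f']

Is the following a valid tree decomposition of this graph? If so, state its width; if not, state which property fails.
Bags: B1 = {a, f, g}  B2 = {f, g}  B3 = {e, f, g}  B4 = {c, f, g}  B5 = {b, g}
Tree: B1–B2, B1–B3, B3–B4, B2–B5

No — vertex d appears in no bag.

A tree decomposition must satisfy three properties: every vertex lies in some bag; for every edge, both endpoints lie together in some bag; and for every vertex, the bags containing it form a connected subtree. Here vertex d appears in no bag, so the decomposition is invalid.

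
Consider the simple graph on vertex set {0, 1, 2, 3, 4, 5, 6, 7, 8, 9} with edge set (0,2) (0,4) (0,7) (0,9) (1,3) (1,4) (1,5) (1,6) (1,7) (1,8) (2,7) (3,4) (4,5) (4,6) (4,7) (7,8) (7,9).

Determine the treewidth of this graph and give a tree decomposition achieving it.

Treewidth 2.
One such decomposition:
Bags: B1 = {1, 4, 6}  B2 = {1, 3, 4}  B3 = {1, 4, 5}  B4 = {1, 4, 7}  B5 = {1, 7, 8}  B6 = {0, 4, 7}  B7 = {0, 7, 9}  B8 = {0, 2, 7}
Tree: B1–B2, B2–B3, B1–B4, B4–B5, B4–B6, B6–B7, B6–B8

Each bag holds 3 vertices, so the decomposition has width 2, which upper-bounds the treewidth. On the other hand G contains the 3-clique {0, 7, 9}. A clique must lie in a single bag of any decomposition, so no decomposition can have width below 2. The upper and lower bounds meet at 2, so that is the treewidth.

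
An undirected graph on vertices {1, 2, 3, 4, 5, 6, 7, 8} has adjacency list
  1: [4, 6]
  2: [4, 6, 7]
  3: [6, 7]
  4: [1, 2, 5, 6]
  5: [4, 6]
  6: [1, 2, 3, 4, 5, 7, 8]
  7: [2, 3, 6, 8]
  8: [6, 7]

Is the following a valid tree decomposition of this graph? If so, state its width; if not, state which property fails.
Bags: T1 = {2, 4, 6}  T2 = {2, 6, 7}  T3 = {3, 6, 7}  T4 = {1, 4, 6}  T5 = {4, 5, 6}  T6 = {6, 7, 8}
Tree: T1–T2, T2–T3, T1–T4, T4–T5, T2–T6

Vertex coverage: the bags together contain {1, 2, 3, 4, 5, 6, 7, 8}, the full vertex set. Edge coverage: each edge of G has both endpoints in at least one bag. Running intersection: for every vertex, the bags containing it form a connected subtree. All three properties hold, so this is a valid tree decomposition of width max|bag| − 1 = 2, and hence tw(G) ≤ 2.

Yes; width 2.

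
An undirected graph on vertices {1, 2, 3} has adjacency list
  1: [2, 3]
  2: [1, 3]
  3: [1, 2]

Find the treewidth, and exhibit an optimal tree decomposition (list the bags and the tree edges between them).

Treewidth 2.
Bags: B1 = {1, 2, 3}
Tree: (single bag)

With just one bag of size 3, the width is 3 − 1 = 2, so tw(G) ≤ 2. For the lower bound, the 3 vertices {1, 2, 3} are pairwise adjacent, and any tree decomposition puts a clique entirely inside one bag — forcing width ≥ 2. Hence tw(G) = 2 exactly.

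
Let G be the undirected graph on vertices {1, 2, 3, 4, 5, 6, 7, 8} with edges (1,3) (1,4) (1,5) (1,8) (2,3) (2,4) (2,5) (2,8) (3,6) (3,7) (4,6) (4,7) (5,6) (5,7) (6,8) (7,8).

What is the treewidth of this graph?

4

A width-4 tree decomposition is:
Bags: B1 = {1, 2, 4, 6, 7}  B2 = {1, 2, 6, 7, 8}  B3 = {1, 2, 5, 6, 7}  B4 = {1, 2, 3, 6, 7}
Tree: B1–B2, B2–B3, B3–B4
Every bag has size at most 5, so the width is 5 − 1 = 4 and tw(G) ≤ 4. For the lower bound: the 5 vertex sets {4,7}, {6,8}, {1,5}, {2}, {3} are disjoint, each induces a connected subgraph, and every pair is joined by at least one edge of G. Contracting each set to a single vertex therefore yields K_{5} as a minor, and since treewidth is minor-monotone, tw(G) ≥ tw(K_{5}) = 4. Hence tw(G) = 4 exactly.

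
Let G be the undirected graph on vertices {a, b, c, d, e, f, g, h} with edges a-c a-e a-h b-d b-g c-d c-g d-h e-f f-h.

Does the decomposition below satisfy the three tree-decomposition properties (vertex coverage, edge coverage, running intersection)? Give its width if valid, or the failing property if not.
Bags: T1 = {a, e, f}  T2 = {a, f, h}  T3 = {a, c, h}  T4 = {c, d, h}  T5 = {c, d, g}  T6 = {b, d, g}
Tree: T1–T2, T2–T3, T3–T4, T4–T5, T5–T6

Yes; width 2.

Every vertex of G appears in some bag (union = {a, b, c, d, e, f, g, h}); every edge is covered by a bag; and for each vertex v the set of bags containing v is connected in the bag tree. The decomposition is therefore valid. The largest bag has 3 vertices, so the width is 2.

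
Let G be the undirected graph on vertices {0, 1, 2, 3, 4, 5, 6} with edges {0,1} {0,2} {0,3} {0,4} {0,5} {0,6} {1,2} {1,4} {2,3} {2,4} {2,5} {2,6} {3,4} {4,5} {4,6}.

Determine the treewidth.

A width-3 tree decomposition is:
Bags: B1 = {0, 2, 4, 6}  B2 = {0, 2, 4, 5}  B3 = {0, 2, 3, 4}  B4 = {0, 1, 2, 4}
Tree: B1–B2, B1–B3, B2–B4
Each bag holds 4 vertices, so the decomposition has width 3, which upper-bounds the treewidth. For the lower bound, the 4 vertices {0, 1, 2, 4} are pairwise adjacent, and any tree decomposition puts a clique entirely inside one bag — forcing width ≥ 3. Therefore the treewidth is 3.

3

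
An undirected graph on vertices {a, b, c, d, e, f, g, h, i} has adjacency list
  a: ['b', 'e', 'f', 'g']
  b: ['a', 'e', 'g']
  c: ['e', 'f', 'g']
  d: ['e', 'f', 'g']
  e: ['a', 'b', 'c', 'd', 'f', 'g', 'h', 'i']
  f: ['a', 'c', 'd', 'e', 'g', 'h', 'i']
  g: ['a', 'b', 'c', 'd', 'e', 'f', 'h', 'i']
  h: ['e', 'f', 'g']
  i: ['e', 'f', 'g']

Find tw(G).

3

A width-3 tree decomposition is:
Bags: B1 = {e, f, g, i}  B2 = {c, e, f, g}  B3 = {e, f, g, h}  B4 = {a, e, f, g}  B5 = {a, b, e, g}  B6 = {d, e, f, g}
Tree: B1–B2, B2–B3, B3–B4, B4–B5, B4–B6
Each bag holds 4 vertices, so the decomposition has width 3, which upper-bounds the treewidth. On the other hand G contains the 4-clique {d, e, f, g}. A clique must lie in a single bag of any decomposition, so no decomposition can have width below 3. Therefore the treewidth is 3.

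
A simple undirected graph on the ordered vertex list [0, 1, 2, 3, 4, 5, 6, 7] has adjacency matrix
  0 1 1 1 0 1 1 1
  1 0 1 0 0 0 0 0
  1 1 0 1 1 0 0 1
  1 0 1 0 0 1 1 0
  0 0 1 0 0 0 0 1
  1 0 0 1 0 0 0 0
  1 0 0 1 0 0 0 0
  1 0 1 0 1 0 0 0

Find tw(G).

A width-2 tree decomposition is:
Bags: B1 = {0, 2, 7}  B2 = {2, 4, 7}  B3 = {0, 2, 3}  B4 = {0, 3, 5}  B5 = {0, 3, 6}  B6 = {0, 1, 2}
Tree: B1–B2, B1–B3, B3–B4, B3–B5, B1–B6
Every bag has size at most 3, so the width is 3 − 1 = 2 and tw(G) ≤ 2. On the other hand G contains the 3-clique {0, 1, 2}. A clique must lie in a single bag of any decomposition, so no decomposition can have width below 2. Combining the bounds, tw(G) = 2.

2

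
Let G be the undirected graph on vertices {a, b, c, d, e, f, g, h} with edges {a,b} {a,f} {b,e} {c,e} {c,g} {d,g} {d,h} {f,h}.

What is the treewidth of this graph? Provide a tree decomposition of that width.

Treewidth 2.
One optimal decomposition is:
Bags: B1 = {d, g, h}  B2 = {f, g, h}  B3 = {a, f, g}  B4 = {a, b, g}  B5 = {b, e, g}  B6 = {c, e, g}
Tree: B1–B2, B2–B3, B3–B4, B4–B5, B5–B6

The largest bag has 3 vertices, giving width 2; this decomposition certifies tw(G) ≤ 2. For the lower bound, G contains the cycle g–d–h–f–a–b–e–c–g, so G is not a forest; only forests have treewidth ≤ 1, hence tw(G) ≥ 2. Combining the bounds, tw(G) = 2.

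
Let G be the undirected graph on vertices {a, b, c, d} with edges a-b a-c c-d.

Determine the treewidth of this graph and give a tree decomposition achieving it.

Treewidth 1.
One such decomposition:
Bags: B1 = {a, b}  B2 = {a, c}  B3 = {c, d}
Tree: B1–B2, B2–B3

The largest bag has 2 vertices, giving width 1; this decomposition certifies tw(G) ≤ 1. G has an edge, so its treewidth is at least 1. Hence tw(G) = 1 exactly.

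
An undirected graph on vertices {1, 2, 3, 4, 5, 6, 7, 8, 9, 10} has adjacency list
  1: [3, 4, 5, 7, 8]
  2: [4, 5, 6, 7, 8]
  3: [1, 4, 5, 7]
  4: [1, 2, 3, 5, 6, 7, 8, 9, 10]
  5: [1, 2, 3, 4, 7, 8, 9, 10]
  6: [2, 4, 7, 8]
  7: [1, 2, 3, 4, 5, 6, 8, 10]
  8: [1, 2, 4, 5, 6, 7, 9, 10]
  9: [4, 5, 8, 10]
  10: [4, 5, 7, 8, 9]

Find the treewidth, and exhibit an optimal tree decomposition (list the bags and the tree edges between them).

Treewidth 4.
Bags: B1 = {2, 4, 5, 7, 8}  B2 = {4, 5, 7, 8, 10}  B3 = {2, 4, 6, 7, 8}  B4 = {1, 4, 5, 7, 8}  B5 = {1, 3, 4, 5, 7}  B6 = {4, 5, 8, 9, 10}
Tree: B1–B2, B1–B3, B2–B4, B4–B5, B2–B6

Each bag holds 5 vertices, so the decomposition has width 4, which upper-bounds the treewidth. On the other hand G contains the 5-clique {4, 5, 8, 9, 10}. A clique must lie in a single bag of any decomposition, so no decomposition can have width below 4. The upper and lower bounds meet at 4, so that is the treewidth.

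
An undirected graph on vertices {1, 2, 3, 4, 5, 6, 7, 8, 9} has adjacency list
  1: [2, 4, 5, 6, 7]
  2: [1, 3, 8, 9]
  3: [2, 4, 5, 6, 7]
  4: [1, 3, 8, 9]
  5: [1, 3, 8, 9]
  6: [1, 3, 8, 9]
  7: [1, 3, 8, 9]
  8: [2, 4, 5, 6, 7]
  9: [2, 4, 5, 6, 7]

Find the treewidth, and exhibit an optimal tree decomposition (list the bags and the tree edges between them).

The largest bag has 5 vertices, giving width 4; this decomposition certifies tw(G) ≤ 4. For the lower bound: the 5 vertex sets {1,6}, {7,9}, {2,3}, {8}, {4} are disjoint, each induces a connected subgraph, and every pair is joined by at least one edge of G. Contracting each set to a single vertex therefore yields K_{5} as a minor, and since treewidth is minor-monotone, tw(G) ≥ tw(K_{5}) = 4. Hence tw(G) = 4 exactly.

Treewidth 4.
One such decomposition:
Bags: B1 = {1, 3, 6, 8, 9}  B2 = {1, 3, 7, 8, 9}  B3 = {1, 2, 3, 8, 9}  B4 = {1, 3, 4, 8, 9}  B5 = {1, 3, 5, 8, 9}
Tree: B1–B2, B2–B3, B3–B4, B4–B5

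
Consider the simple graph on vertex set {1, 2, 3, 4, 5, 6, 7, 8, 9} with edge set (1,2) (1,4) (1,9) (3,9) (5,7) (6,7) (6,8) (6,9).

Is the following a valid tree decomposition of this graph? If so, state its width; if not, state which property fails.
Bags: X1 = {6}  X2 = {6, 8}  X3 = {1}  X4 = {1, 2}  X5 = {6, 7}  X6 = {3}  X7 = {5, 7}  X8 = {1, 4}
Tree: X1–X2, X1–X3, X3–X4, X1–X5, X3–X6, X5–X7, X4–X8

A tree decomposition must satisfy three properties: every vertex lies in some bag; for every edge, both endpoints lie together in some bag; and for every vertex, the bags containing it form a connected subtree. Here vertex 9 appears in no bag, so the decomposition is invalid.

No — vertex 9 appears in no bag.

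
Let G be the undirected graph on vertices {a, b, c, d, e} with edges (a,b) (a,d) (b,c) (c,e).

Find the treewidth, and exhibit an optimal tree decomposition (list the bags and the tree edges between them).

Treewidth 1.
One optimal decomposition is:
Bags: B1 = {c, e}  B2 = {b, c}  B3 = {a, b}  B4 = {a, d}
Tree: B1–B2, B2–B3, B3–B4

Each bag holds 2 vertices, so the decomposition has width 1, which upper-bounds the treewidth. Since G has at least one edge (e.g. e–c), it is not an edgeless graph, so tw(G) ≥ 1. Combining the bounds, tw(G) = 1.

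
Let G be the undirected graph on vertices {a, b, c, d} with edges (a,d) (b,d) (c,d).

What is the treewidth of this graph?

A width-1 tree decomposition is:
Bags: B1 = {b, d}  B2 = {c, d}  B3 = {a, d}
Tree: B1–B2, B1–B3
The largest bag has 2 vertices, giving width 1; this decomposition certifies tw(G) ≤ 1. G has an edge, so its treewidth is at least 1. The upper and lower bounds meet at 1, so that is the treewidth.

1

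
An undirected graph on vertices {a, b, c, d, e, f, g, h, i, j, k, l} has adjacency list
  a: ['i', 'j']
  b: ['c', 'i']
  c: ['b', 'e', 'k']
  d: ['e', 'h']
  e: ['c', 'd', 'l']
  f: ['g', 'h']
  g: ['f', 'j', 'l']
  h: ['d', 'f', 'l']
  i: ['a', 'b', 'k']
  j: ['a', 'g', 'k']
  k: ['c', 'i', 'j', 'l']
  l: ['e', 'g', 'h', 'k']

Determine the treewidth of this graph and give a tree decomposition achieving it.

Treewidth 3.
One optimal decomposition is:
Bags: B1 = {d, f, g, h}  B2 = {d, g, h, l}  B3 = {d, e, g, l}  B4 = {e, g, j, l}  B5 = {e, j, k, l}  B6 = {c, e, j, k}  B7 = {a, c, j, k}  B8 = {a, c, i, k}  B9 = {a, b, c, i}
Tree: B1–B2, B2–B3, B3–B4, B4–B5, B5–B6, B6–B7, B7–B8, B8–B9

Each bag holds 4 vertices, so the decomposition has width 3, which upper-bounds the treewidth. For the lower bound: the 4 vertex sets {d,f,h}, {g}, {l}, {c,e,j,k} are disjoint, each induces a connected subgraph, and every pair is joined by at least one edge of G. Contracting each set to a single vertex therefore yields K_{4} as a minor, and since treewidth is minor-monotone, tw(G) ≥ tw(K_{4}) = 3. Therefore the treewidth is 3.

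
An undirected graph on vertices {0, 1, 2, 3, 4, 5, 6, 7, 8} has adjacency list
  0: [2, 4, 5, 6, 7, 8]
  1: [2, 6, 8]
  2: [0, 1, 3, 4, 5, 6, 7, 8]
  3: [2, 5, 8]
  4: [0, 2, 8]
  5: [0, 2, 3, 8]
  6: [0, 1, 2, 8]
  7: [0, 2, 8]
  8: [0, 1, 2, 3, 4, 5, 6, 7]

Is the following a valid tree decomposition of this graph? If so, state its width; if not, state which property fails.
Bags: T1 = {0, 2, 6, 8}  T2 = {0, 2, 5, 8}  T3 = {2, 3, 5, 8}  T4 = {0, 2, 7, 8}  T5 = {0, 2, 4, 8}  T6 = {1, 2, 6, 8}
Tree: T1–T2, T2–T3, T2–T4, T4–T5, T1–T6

Checking the three conditions: (i) the bags cover all of {0, 1, 2, 3, 4, 5, 6, 7, 8}; (ii) for each edge, some bag contains both endpoints; (iii) the bags containing any fixed vertex form a subtree. All hold, so the decomposition is valid with width 4 − 1 = 3.

Yes; width 3.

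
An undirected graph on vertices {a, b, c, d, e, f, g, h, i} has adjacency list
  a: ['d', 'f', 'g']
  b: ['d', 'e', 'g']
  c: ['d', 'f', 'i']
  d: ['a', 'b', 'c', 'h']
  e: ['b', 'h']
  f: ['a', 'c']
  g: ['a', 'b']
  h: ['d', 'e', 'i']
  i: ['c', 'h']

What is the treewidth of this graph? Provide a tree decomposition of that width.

Treewidth 3.
One optimal decomposition is:
Bags: B1 = {a, c, f, i}  B2 = {a, c, d, i}  B3 = {a, d, h, i}  B4 = {a, d, g, h}  B5 = {b, d, g, h}  B6 = {b, e, g, h}
Tree: B1–B2, B2–B3, B3–B4, B4–B5, B5–B6

Each bag holds 4 vertices, so the decomposition has width 3, which upper-bounds the treewidth. For the lower bound: the 4 vertex sets {c,f,i}, {a}, {d}, {b,e,g,h} are disjoint, each induces a connected subgraph, and every pair is joined by at least one edge of G. Contracting each set to a single vertex therefore yields K_{4} as a minor, and since treewidth is minor-monotone, tw(G) ≥ tw(K_{4}) = 3. The upper and lower bounds meet at 3, so that is the treewidth.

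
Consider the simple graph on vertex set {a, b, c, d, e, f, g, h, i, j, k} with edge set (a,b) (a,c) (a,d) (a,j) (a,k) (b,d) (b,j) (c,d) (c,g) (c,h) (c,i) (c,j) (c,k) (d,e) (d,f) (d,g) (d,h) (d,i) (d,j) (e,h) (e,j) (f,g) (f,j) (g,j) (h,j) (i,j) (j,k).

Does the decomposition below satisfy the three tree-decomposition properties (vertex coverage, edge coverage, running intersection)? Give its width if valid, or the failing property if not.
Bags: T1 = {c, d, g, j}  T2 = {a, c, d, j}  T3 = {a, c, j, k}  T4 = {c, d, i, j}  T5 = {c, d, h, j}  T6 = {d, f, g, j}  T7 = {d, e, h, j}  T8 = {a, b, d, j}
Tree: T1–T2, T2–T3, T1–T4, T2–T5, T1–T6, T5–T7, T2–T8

Yes; width 3.

Vertex coverage: the bags together contain {a, b, c, d, e, f, g, h, i, j, k}, the full vertex set. Edge coverage: each edge of G has both endpoints in at least one bag. Running intersection: for every vertex, the bags containing it form a connected subtree. All three properties hold, so this is a valid tree decomposition of width max|bag| − 1 = 3, and hence tw(G) ≤ 3.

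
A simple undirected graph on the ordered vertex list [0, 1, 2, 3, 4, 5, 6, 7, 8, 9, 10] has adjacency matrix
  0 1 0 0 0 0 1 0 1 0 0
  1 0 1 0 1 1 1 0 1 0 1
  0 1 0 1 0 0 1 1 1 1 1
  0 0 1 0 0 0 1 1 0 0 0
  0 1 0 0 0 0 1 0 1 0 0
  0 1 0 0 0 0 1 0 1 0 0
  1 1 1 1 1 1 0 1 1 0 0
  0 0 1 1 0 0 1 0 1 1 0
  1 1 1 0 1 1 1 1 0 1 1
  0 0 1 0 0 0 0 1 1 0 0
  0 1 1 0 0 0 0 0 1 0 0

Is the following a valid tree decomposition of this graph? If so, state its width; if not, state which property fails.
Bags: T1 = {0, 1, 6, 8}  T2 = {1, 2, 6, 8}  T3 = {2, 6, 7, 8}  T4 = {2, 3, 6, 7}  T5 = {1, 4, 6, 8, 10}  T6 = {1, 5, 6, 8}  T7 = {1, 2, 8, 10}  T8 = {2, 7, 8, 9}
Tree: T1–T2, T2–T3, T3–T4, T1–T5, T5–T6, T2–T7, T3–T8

A tree decomposition must satisfy three properties: every vertex lies in some bag; for every edge, both endpoints lie together in some bag; and for every vertex, the bags containing it form a connected subtree. Here bags containing vertex 10 are not connected in the tree, so the decomposition is invalid.

No — bags containing vertex 10 are not connected in the tree.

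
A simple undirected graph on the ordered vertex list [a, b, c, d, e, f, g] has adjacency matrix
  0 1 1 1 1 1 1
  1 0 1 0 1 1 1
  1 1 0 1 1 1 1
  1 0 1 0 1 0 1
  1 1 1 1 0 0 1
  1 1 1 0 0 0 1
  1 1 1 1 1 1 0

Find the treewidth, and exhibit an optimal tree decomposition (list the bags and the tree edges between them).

Treewidth 4.
One such decomposition:
Bags: B1 = {a, b, c, f, g}  B2 = {a, b, c, e, g}  B3 = {a, c, d, e, g}
Tree: B1–B2, B2–B3

Each bag holds 5 vertices, so the decomposition has width 4, which upper-bounds the treewidth. On the other hand G contains the 5-clique {a, c, d, e, g}. A clique must lie in a single bag of any decomposition, so no decomposition can have width below 4. Therefore the treewidth is 4.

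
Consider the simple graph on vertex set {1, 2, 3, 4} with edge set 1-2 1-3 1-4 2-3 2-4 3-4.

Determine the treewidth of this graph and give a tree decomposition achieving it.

Treewidth 3.
Bags: B1 = {1, 2, 3, 4}
Tree: (single bag)

With just one bag of size 4, the width is 4 − 1 = 3, so tw(G) ≤ 3. For the lower bound, the 4 vertices {1, 2, 3, 4} are pairwise adjacent, and any tree decomposition puts a clique entirely inside one bag — forcing width ≥ 3. The upper and lower bounds meet at 3, so that is the treewidth.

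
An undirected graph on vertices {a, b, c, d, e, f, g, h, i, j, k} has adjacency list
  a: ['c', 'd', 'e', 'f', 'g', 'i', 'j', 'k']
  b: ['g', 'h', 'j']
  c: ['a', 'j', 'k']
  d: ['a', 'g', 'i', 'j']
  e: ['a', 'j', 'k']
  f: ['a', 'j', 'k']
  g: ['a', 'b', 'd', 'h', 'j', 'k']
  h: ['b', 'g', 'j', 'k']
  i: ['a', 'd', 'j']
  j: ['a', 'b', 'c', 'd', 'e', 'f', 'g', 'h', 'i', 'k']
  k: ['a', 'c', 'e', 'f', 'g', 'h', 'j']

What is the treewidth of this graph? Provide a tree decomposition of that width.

The largest bag has 4 vertices, giving width 3; this decomposition certifies tw(G) ≤ 3. On the other hand G contains the 4-clique {g, h, j, k}. A clique must lie in a single bag of any decomposition, so no decomposition can have width below 3. Combining the bounds, tw(G) = 3.

Treewidth 3.
One such decomposition:
Bags: B1 = {a, d, g, j}  B2 = {a, g, j, k}  B3 = {g, h, j, k}  B4 = {a, f, j, k}  B5 = {a, d, i, j}  B6 = {b, g, h, j}  B7 = {a, c, j, k}  B8 = {a, e, j, k}
Tree: B1–B2, B2–B3, B2–B4, B1–B5, B3–B6, B2–B7, B7–B8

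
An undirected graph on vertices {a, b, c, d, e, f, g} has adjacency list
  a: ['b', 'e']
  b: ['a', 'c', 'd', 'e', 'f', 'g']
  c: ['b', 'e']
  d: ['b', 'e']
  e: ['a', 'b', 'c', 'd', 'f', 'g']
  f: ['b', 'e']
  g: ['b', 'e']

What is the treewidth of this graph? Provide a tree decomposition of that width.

Every bag has size at most 3, so the width is 3 − 1 = 2 and tw(G) ≤ 2. Conversely, {b, d, e} is a clique of size 3, and the vertices of any clique must share a bag in every tree decomposition; so some bag has ≥ 3 vertices and tw(G) ≥ 2. The upper and lower bounds meet at 2, so that is the treewidth.

Treewidth 2.
Bags: B1 = {b, e, f}  B2 = {a, b, e}  B3 = {b, e, g}  B4 = {b, d, e}  B5 = {b, c, e}
Tree: B1–B2, B1–B3, B2–B4, B2–B5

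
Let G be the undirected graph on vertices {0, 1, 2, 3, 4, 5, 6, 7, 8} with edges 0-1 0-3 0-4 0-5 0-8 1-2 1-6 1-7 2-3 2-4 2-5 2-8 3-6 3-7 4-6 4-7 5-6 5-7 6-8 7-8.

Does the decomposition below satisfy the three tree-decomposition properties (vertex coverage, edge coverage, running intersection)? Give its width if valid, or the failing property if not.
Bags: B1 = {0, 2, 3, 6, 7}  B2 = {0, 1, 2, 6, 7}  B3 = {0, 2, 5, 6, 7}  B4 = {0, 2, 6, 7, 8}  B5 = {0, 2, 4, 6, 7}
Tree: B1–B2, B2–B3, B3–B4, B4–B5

Yes; width 4.

Every vertex of G appears in some bag (union = {0, 1, 2, 3, 4, 5, 6, 7, 8}); every edge is covered by a bag; and for each vertex v the set of bags containing v is connected in the bag tree. The decomposition is therefore valid. The largest bag has 5 vertices, so the width is 4.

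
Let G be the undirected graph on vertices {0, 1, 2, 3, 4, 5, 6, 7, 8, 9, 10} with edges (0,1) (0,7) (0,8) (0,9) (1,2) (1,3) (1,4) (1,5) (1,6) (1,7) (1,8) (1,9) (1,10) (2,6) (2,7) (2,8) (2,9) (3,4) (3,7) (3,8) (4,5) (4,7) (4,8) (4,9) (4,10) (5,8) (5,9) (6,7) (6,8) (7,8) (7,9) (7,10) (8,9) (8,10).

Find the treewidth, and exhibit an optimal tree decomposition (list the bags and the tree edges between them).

Treewidth 4.
One optimal decomposition is:
Bags: B1 = {1, 4, 7, 8, 9}  B2 = {1, 2, 7, 8, 9}  B3 = {0, 1, 7, 8, 9}  B4 = {1, 2, 6, 7, 8}  B5 = {1, 4, 7, 8, 10}  B6 = {1, 4, 5, 8, 9}  B7 = {1, 3, 4, 7, 8}
Tree: B1–B2, B1–B3, B2–B4, B1–B5, B1–B6, B5–B7

The largest bag has 5 vertices, giving width 4; this decomposition certifies tw(G) ≤ 4. For the lower bound, the 5 vertices {1, 4, 5, 8, 9} are pairwise adjacent, and any tree decomposition puts a clique entirely inside one bag — forcing width ≥ 4. Hence tw(G) = 4 exactly.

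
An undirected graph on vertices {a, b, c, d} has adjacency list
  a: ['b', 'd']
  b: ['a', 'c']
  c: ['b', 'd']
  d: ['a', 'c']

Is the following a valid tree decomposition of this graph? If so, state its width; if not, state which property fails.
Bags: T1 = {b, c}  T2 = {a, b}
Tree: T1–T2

No — vertex d appears in no bag.

A tree decomposition must satisfy three properties: every vertex lies in some bag; for every edge, both endpoints lie together in some bag; and for every vertex, the bags containing it form a connected subtree. Here vertex d appears in no bag, so the decomposition is invalid.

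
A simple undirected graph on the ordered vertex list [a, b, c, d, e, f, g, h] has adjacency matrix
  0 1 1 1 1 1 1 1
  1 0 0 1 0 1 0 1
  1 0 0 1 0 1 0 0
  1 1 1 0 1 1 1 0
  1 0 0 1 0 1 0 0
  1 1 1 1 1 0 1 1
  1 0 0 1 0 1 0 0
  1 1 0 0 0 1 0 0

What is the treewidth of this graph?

3

A width-3 tree decomposition is:
Bags: B1 = {a, b, d, f}  B2 = {a, d, f, g}  B3 = {a, b, f, h}  B4 = {a, d, e, f}  B5 = {a, c, d, f}
Tree: B1–B2, B1–B3, B1–B4, B4–B5
Each bag holds 4 vertices, so the decomposition has width 3, which upper-bounds the treewidth. On the other hand G contains the 4-clique {a, d, f, g}. A clique must lie in a single bag of any decomposition, so no decomposition can have width below 3. Hence tw(G) = 3 exactly.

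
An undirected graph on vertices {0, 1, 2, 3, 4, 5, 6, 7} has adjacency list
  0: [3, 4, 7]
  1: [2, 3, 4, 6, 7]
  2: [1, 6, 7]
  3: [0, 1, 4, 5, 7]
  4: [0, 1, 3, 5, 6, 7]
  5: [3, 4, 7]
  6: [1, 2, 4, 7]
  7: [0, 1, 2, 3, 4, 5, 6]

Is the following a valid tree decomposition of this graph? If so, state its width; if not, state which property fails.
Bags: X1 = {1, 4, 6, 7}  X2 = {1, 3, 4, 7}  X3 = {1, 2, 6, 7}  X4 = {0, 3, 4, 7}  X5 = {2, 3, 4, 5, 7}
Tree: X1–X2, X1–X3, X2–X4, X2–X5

No — bags containing vertex 2 are not connected in the tree.

A tree decomposition must satisfy three properties: every vertex lies in some bag; for every edge, both endpoints lie together in some bag; and for every vertex, the bags containing it form a connected subtree. Here bags containing vertex 2 are not connected in the tree, so the decomposition is invalid.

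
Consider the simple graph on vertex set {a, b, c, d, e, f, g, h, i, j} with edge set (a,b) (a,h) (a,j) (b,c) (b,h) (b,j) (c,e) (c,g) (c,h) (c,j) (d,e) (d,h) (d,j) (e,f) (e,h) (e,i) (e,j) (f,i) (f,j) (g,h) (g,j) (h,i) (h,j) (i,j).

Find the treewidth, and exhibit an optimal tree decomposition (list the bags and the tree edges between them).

The largest bag has 4 vertices, giving width 3; this decomposition certifies tw(G) ≤ 3. For the lower bound, the 4 vertices {d, e, h, j} are pairwise adjacent, and any tree decomposition puts a clique entirely inside one bag — forcing width ≥ 3. The upper and lower bounds meet at 3, so that is the treewidth.

Treewidth 3.
One such decomposition:
Bags: B1 = {b, c, h, j}  B2 = {c, e, h, j}  B3 = {e, h, i, j}  B4 = {d, e, h, j}  B5 = {c, g, h, j}  B6 = {e, f, i, j}  B7 = {a, b, h, j}
Tree: B1–B2, B2–B3, B2–B4, B1–B5, B3–B6, B1–B7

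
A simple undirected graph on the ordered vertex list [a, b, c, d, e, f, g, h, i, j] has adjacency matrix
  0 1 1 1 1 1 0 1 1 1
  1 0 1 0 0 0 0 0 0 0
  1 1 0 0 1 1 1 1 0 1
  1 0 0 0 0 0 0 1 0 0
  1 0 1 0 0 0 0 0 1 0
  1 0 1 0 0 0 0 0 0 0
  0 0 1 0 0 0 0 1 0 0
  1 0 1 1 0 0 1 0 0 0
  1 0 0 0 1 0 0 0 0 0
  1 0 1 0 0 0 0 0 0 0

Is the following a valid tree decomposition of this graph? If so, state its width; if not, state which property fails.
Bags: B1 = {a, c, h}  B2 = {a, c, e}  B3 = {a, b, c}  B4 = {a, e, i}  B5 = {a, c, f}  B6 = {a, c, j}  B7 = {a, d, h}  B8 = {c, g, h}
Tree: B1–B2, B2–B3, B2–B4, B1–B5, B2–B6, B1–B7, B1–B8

Yes; width 2.

Checking the three conditions: (i) the bags cover all of {a, b, c, d, e, f, g, h, i, j}; (ii) for each edge, some bag contains both endpoints; (iii) the bags containing any fixed vertex form a subtree. All hold, so the decomposition is valid with width 3 − 1 = 2.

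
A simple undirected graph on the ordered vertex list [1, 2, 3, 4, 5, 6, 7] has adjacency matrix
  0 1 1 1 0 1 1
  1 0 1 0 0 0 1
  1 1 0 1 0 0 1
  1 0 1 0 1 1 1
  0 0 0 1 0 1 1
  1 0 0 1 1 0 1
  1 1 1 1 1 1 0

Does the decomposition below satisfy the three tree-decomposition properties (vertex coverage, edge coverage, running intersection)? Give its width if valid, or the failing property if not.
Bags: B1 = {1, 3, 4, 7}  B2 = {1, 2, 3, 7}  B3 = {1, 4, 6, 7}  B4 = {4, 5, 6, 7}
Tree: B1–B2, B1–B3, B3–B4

Vertex coverage: the bags together contain {1, 2, 3, 4, 5, 6, 7}, the full vertex set. Edge coverage: each edge of G has both endpoints in at least one bag. Running intersection: for every vertex, the bags containing it form a connected subtree. All three properties hold, so this is a valid tree decomposition of width max|bag| − 1 = 3, and hence tw(G) ≤ 3.

Yes; width 3.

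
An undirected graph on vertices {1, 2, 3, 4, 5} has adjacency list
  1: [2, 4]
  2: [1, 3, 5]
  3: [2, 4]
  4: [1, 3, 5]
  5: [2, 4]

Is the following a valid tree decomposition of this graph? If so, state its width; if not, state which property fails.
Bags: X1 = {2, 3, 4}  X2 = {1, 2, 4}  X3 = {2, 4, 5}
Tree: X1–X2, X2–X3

Yes; width 2.

Vertex coverage: the bags together contain {1, 2, 3, 4, 5}, the full vertex set. Edge coverage: each edge of G has both endpoints in at least one bag. Running intersection: for every vertex, the bags containing it form a connected subtree. All three properties hold, so this is a valid tree decomposition of width max|bag| − 1 = 2, and hence tw(G) ≤ 2.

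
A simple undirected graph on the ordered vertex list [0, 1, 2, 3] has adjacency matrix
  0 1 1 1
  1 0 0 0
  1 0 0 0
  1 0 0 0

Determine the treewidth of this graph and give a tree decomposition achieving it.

Every bag has size at most 2, so the width is 2 − 1 = 1 and tw(G) ≤ 1. G has an edge, so its treewidth is at least 1. Combining the bounds, tw(G) = 1.

Treewidth 1.
Bags: B1 = {0, 3}  B2 = {0, 1}  B3 = {0, 2}
Tree: B1–B2, B2–B3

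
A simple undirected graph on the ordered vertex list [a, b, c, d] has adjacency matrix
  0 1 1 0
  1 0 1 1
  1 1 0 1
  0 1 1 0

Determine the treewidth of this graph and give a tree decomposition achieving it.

The largest bag has 3 vertices, giving width 2; this decomposition certifies tw(G) ≤ 2. Conversely, {b, c, d} is a clique of size 3, and the vertices of any clique must share a bag in every tree decomposition; so some bag has ≥ 3 vertices and tw(G) ≥ 2. Combining the bounds, tw(G) = 2.

Treewidth 2.
Bags: B1 = {a, b, c}  B2 = {b, c, d}
Tree: B1–B2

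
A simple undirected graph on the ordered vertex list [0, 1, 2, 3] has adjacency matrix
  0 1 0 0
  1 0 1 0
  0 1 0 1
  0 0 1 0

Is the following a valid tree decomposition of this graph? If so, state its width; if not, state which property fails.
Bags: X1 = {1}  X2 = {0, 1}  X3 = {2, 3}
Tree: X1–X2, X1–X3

No — edge (2,1) lies in no bag.

A tree decomposition must satisfy three properties: every vertex lies in some bag; for every edge, both endpoints lie together in some bag; and for every vertex, the bags containing it form a connected subtree. Here edge (2,1) lies in no bag, so the decomposition is invalid.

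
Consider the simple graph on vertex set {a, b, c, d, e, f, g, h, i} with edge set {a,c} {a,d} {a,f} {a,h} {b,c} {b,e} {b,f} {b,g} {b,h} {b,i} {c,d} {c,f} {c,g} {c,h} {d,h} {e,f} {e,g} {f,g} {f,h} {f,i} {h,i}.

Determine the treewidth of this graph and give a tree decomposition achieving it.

Treewidth 3.
One such decomposition:
Bags: B1 = {b, c, f, h}  B2 = {a, c, f, h}  B3 = {b, f, h, i}  B4 = {b, c, f, g}  B5 = {a, c, d, h}  B6 = {b, e, f, g}
Tree: B1–B2, B1–B3, B1–B4, B2–B5, B4–B6

Every bag has size at most 4, so the width is 4 − 1 = 3 and tw(G) ≤ 3. On the other hand G contains the 4-clique {a, c, d, h}. A clique must lie in a single bag of any decomposition, so no decomposition can have width below 3. Therefore the treewidth is 3.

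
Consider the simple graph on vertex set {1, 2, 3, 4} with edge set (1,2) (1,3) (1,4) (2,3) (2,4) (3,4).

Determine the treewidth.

A width-3 tree decomposition is:
Bags: B1 = {1, 2, 3, 4}
Tree: (single bag)
A single bag containing all 4 vertices is trivially a valid decomposition of width 3. For the lower bound, the 4 vertices {1, 2, 3, 4} are pairwise adjacent, and any tree decomposition puts a clique entirely inside one bag — forcing width ≥ 3. The upper and lower bounds meet at 3, so that is the treewidth.

3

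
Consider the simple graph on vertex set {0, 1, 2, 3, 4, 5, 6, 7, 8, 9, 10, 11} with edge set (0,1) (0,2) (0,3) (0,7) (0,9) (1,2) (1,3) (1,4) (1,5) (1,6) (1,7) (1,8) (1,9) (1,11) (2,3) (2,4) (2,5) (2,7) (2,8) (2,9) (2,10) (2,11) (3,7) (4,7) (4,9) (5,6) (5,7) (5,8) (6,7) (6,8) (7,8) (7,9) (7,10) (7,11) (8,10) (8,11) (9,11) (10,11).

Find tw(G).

4

A width-4 tree decomposition is:
Bags: B1 = {1, 2, 7, 8, 11}  B2 = {1, 2, 7, 9, 11}  B3 = {0, 1, 2, 7, 9}  B4 = {0, 1, 2, 3, 7}  B5 = {1, 2, 5, 7, 8}  B6 = {2, 7, 8, 10, 11}  B7 = {1, 2, 4, 7, 9}  B8 = {1, 5, 6, 7, 8}
Tree: B1–B2, B2–B3, B3–B4, B1–B5, B1–B6, B3–B7, B5–B8
Every bag has size at most 5, so the width is 5 − 1 = 4 and tw(G) ≤ 4. Conversely, {1, 2, 7, 8, 11} is a clique of size 5, and the vertices of any clique must share a bag in every tree decomposition; so some bag has ≥ 5 vertices and tw(G) ≥ 4. Combining the bounds, tw(G) = 4.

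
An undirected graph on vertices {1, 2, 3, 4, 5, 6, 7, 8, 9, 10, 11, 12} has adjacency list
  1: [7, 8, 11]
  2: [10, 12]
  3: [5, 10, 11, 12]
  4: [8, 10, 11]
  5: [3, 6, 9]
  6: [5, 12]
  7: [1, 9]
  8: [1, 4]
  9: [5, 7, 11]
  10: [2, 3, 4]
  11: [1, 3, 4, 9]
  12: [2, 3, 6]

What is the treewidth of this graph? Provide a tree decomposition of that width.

Treewidth 3.
One optimal decomposition is:
Bags: B1 = {2, 6, 10, 12}  B2 = {3, 6, 10, 12}  B3 = {3, 5, 6, 10}  B4 = {3, 4, 5, 10}  B5 = {3, 4, 5, 11}  B6 = {4, 5, 9, 11}  B7 = {4, 8, 9, 11}  B8 = {1, 8, 9, 11}  B9 = {1, 7, 8, 9}
Tree: B1–B2, B2–B3, B3–B4, B4–B5, B5–B6, B6–B7, B7–B8, B8–B9

Each bag holds 4 vertices, so the decomposition has width 3, which upper-bounds the treewidth. For the lower bound: the 4 vertex sets {2,6,12}, {10}, {3}, {4,5,9,11} are disjoint, each induces a connected subgraph, and every pair is joined by at least one edge of G. Contracting each set to a single vertex therefore yields K_{4} as a minor, and since treewidth is minor-monotone, tw(G) ≥ tw(K_{4}) = 3. Combining the bounds, tw(G) = 3.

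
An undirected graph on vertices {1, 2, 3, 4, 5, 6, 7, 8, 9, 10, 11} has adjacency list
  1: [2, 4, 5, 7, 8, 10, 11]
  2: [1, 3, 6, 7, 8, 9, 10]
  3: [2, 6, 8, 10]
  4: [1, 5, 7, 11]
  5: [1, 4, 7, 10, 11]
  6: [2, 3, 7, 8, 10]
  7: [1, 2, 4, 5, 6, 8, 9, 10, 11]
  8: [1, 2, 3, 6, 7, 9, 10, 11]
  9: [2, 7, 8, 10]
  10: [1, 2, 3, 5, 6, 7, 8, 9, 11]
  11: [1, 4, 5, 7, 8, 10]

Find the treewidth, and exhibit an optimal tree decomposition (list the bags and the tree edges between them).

Each bag holds 5 vertices, so the decomposition has width 4, which upper-bounds the treewidth. For the lower bound, the 5 vertices {2, 3, 6, 8, 10} are pairwise adjacent, and any tree decomposition puts a clique entirely inside one bag — forcing width ≥ 4. Therefore the treewidth is 4.

Treewidth 4.
One optimal decomposition is:
Bags: B1 = {2, 6, 7, 8, 10}  B2 = {1, 2, 7, 8, 10}  B3 = {2, 7, 8, 9, 10}  B4 = {1, 7, 8, 10, 11}  B5 = {1, 5, 7, 10, 11}  B6 = {1, 4, 5, 7, 11}  B7 = {2, 3, 6, 8, 10}
Tree: B1–B2, B1–B3, B2–B4, B4–B5, B5–B6, B1–B7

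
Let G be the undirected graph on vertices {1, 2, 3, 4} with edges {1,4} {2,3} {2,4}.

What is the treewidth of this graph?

A width-1 tree decomposition is:
Bags: B1 = {2, 4}  B2 = {1, 4}  B3 = {2, 3}
Tree: B1–B2, B1–B3
Each bag holds 2 vertices, so the decomposition has width 1, which upper-bounds the treewidth. Any graph with an edge has treewidth ≥ 1, and G has the edge 4–2. The upper and lower bounds meet at 1, so that is the treewidth.

1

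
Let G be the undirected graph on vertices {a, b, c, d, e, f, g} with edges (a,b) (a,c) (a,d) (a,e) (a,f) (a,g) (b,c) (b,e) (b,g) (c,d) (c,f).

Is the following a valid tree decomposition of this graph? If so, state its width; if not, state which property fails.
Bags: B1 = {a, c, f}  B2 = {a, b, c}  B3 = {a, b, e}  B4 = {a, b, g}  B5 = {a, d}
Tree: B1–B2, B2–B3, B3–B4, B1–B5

No — edge (c,d) lies in no bag.

A tree decomposition must satisfy three properties: every vertex lies in some bag; for every edge, both endpoints lie together in some bag; and for every vertex, the bags containing it form a connected subtree. Here edge (c,d) lies in no bag, so the decomposition is invalid.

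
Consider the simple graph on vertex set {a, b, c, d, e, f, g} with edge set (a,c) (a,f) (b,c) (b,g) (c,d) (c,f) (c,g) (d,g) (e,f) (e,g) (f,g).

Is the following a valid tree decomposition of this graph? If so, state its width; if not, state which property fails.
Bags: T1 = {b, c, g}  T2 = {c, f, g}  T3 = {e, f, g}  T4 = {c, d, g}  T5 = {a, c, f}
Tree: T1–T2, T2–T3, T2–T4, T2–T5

Yes; width 2.

Every vertex of G appears in some bag (union = {a, b, c, d, e, f, g}); every edge is covered by a bag; and for each vertex v the set of bags containing v is connected in the bag tree. The decomposition is therefore valid. The largest bag has 3 vertices, so the width is 2.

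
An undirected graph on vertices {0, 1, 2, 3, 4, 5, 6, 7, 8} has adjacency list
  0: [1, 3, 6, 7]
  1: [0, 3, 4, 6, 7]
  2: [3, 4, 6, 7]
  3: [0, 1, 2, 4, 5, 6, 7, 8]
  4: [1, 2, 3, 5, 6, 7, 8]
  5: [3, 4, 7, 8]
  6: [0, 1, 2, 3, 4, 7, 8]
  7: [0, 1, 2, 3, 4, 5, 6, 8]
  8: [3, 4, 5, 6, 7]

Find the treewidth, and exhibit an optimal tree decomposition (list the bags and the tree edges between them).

Treewidth 4.
Bags: B1 = {3, 4, 6, 7, 8}  B2 = {2, 3, 4, 6, 7}  B3 = {1, 3, 4, 6, 7}  B4 = {3, 4, 5, 7, 8}  B5 = {0, 1, 3, 6, 7}
Tree: B1–B2, B2–B3, B1–B4, B3–B5

Each bag holds 5 vertices, so the decomposition has width 4, which upper-bounds the treewidth. Conversely, {0, 1, 3, 6, 7} is a clique of size 5, and the vertices of any clique must share a bag in every tree decomposition; so some bag has ≥ 5 vertices and tw(G) ≥ 4. The upper and lower bounds meet at 4, so that is the treewidth.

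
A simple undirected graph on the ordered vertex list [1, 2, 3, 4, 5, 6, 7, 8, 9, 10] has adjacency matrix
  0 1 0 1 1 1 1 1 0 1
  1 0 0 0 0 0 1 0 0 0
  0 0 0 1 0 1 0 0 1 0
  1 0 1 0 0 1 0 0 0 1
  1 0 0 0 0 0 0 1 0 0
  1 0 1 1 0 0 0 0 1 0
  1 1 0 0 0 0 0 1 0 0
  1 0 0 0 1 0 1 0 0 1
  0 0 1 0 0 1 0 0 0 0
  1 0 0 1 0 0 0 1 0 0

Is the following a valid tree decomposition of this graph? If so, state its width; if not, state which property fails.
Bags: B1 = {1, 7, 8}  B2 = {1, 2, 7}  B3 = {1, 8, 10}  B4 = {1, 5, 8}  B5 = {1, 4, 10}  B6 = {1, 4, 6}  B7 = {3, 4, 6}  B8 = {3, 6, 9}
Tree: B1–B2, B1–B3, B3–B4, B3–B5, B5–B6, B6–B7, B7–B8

Vertex coverage: the bags together contain {1, 2, 3, 4, 5, 6, 7, 8, 9, 10}, the full vertex set. Edge coverage: each edge of G has both endpoints in at least one bag. Running intersection: for every vertex, the bags containing it form a connected subtree. All three properties hold, so this is a valid tree decomposition of width max|bag| − 1 = 2, and hence tw(G) ≤ 2.

Yes; width 2.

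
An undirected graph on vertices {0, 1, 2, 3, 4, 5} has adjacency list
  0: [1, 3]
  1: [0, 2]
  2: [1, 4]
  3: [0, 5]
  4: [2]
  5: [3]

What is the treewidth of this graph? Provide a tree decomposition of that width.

Each bag holds 2 vertices, so the decomposition has width 1, which upper-bounds the treewidth. G has an edge, so its treewidth is at least 1. Therefore the treewidth is 1.

Treewidth 1.
One optimal decomposition is:
Bags: B1 = {3, 5}  B2 = {0, 3}  B3 = {0, 1}  B4 = {1, 2}  B5 = {2, 4}
Tree: B1–B2, B2–B3, B3–B4, B4–B5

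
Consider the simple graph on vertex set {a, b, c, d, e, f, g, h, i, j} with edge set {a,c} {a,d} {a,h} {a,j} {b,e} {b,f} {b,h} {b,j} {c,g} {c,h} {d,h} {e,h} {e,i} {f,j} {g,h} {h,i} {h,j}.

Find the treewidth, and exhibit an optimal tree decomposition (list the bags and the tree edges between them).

Each bag holds 3 vertices, so the decomposition has width 2, which upper-bounds the treewidth. On the other hand G contains the 3-clique {c, g, h}. A clique must lie in a single bag of any decomposition, so no decomposition can have width below 2. Hence tw(G) = 2 exactly.

Treewidth 2.
One such decomposition:
Bags: B1 = {b, f, j}  B2 = {b, h, j}  B3 = {b, e, h}  B4 = {a, h, j}  B5 = {a, d, h}  B6 = {a, c, h}  B7 = {c, g, h}  B8 = {e, h, i}
Tree: B1–B2, B2–B3, B2–B4, B4–B5, B5–B6, B6–B7, B3–B8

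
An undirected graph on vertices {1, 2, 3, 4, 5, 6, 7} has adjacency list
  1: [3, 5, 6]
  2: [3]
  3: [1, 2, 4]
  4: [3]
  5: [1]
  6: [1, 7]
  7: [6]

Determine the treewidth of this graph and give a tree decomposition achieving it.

Every bag has size at most 2, so the width is 2 − 1 = 1 and tw(G) ≤ 1. Any graph with an edge has treewidth ≥ 1, and G has the edge 3–4. The upper and lower bounds meet at 1, so that is the treewidth.

Treewidth 1.
Bags: B1 = {3, 4}  B2 = {1, 3}  B3 = {1, 6}  B4 = {1, 5}  B5 = {6, 7}  B6 = {2, 3}
Tree: B1–B2, B2–B3, B2–B4, B3–B5, B1–B6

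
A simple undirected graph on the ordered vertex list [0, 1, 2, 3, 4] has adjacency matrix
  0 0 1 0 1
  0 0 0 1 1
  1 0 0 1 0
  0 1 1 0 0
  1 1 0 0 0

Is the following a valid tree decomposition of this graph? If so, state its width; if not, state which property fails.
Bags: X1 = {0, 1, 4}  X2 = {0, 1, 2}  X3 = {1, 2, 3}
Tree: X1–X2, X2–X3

Yes; width 2.

Every vertex of G appears in some bag (union = {0, 1, 2, 3, 4}); every edge is covered by a bag; and for each vertex v the set of bags containing v is connected in the bag tree. The decomposition is therefore valid. The largest bag has 3 vertices, so the width is 2.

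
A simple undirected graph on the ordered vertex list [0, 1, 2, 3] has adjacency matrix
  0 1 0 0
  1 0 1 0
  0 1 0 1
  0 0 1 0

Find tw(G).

A width-1 tree decomposition is:
Bags: B1 = {1, 2}  B2 = {2, 3}  B3 = {0, 1}
Tree: B1–B2, B1–B3
Every bag has size at most 2, so the width is 2 − 1 = 1 and tw(G) ≤ 1. G has an edge, so its treewidth is at least 1. The upper and lower bounds meet at 1, so that is the treewidth.

1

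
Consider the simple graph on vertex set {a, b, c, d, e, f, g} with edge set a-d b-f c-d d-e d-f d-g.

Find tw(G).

A width-1 tree decomposition is:
Bags: B1 = {d, e}  B2 = {a, d}  B3 = {d, f}  B4 = {b, f}  B5 = {d, g}  B6 = {c, d}
Tree: B1–B2, B2–B3, B3–B4, B2–B5, B3–B6
The largest bag has 2 vertices, giving width 1; this decomposition certifies tw(G) ≤ 1. Since G has at least one edge (e.g. d–e), it is not an edgeless graph, so tw(G) ≥ 1. The upper and lower bounds meet at 1, so that is the treewidth.

1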